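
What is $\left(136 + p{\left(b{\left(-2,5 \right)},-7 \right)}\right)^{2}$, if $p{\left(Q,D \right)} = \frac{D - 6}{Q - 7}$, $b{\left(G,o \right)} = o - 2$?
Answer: $\frac{310249}{16} \approx 19391.0$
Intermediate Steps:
$b{\left(G,o \right)} = -2 + o$ ($b{\left(G,o \right)} = o - 2 = -2 + o$)
$p{\left(Q,D \right)} = \frac{-6 + D}{-7 + Q}$
$\left(136 + p{\left(b{\left(-2,5 \right)},-7 \right)}\right)^{2} = \left(136 + \frac{-6 - 7}{-7 + \left(-2 + 5\right)}\right)^{2} = \left(136 + \frac{1}{-7 + 3} \left(-13\right)\right)^{2} = \left(136 + \frac{1}{-4} \left(-13\right)\right)^{2} = \left(136 - - \frac{13}{4}\right)^{2} = \left(136 + \frac{13}{4}\right)^{2} = \left(\frac{557}{4}\right)^{2} = \frac{310249}{16}$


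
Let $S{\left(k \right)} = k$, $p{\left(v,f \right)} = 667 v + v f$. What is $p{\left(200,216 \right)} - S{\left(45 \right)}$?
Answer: $176555$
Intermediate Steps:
$p{\left(v,f \right)} = 667 v + f v$
$p{\left(200,216 \right)} - S{\left(45 \right)} = 200 \left(667 + 216\right) - 45 = 200 \cdot 883 - 45 = 176600 - 45 = 176555$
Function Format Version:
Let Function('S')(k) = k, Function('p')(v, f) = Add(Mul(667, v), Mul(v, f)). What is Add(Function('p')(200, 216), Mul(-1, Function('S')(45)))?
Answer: 176555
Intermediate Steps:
Function('p')(v, f) = Add(Mul(667, v), Mul(f, v))
Add(Function('p')(200, 216), Mul(-1, Function('S')(45))) = Add(Mul(200, Add(667, 216)), Mul(-1, 45)) = Add(Mul(200, 883), -45) = Add(176600, -45) = 176555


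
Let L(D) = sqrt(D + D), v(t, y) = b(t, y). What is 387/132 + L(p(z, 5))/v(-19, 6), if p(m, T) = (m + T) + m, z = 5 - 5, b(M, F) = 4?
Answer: 129/44 + sqrt(10)/4 ≈ 3.7224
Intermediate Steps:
v(t, y) = 4
z = 0
p(m, T) = T + 2*m (p(m, T) = (T + m) + m = T + 2*m)
L(D) = sqrt(2)*sqrt(D) (L(D) = sqrt(2*D) = sqrt(2)*sqrt(D))
387/132 + L(p(z, 5))/v(-19, 6) = 387/132 + (sqrt(2)*sqrt(5 + 2*0))/4 = 387*(1/132) + (sqrt(2)*sqrt(5 + 0))*(1/4) = 129/44 + (sqrt(2)*sqrt(5))*(1/4) = 129/44 + sqrt(10)*(1/4) = 129/44 + sqrt(10)/4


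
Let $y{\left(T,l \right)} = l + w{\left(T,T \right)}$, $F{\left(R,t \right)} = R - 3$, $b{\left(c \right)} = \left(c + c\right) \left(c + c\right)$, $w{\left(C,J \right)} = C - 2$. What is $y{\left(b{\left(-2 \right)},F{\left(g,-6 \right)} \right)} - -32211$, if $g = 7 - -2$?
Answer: $32231$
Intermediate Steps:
$w{\left(C,J \right)} = -2 + C$
$b{\left(c \right)} = 4 c^{2}$ ($b{\left(c \right)} = 2 c 2 c = 4 c^{2}$)
$g = 9$ ($g = 7 + 2 = 9$)
$F{\left(R,t \right)} = -3 + R$
$y{\left(T,l \right)} = -2 + T + l$ ($y{\left(T,l \right)} = l + \left(-2 + T\right) = -2 + T + l$)
$y{\left(b{\left(-2 \right)},F{\left(g,-6 \right)} \right)} - -32211 = \left(-2 + 4 \left(-2\right)^{2} + \left(-3 + 9\right)\right) - -32211 = \left(-2 + 4 \cdot 4 + 6\right) + 32211 = \left(-2 + 16 + 6\right) + 32211 = 20 + 32211 = 32231$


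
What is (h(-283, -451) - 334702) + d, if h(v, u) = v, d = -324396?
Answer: -659381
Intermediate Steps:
(h(-283, -451) - 334702) + d = (-283 - 334702) - 324396 = -334985 - 324396 = -659381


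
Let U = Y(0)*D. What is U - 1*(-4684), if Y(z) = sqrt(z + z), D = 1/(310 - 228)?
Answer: 4684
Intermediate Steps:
D = 1/82 ≈ 0.012195
Y(z) = sqrt(2)*sqrt(z) (Y(z) = sqrt(2*z) = sqrt(2)*sqrt(z))
U = 0 (U = (sqrt(2)*sqrt(0))*(1/82) = (sqrt(2)*0)*(1/82) = 0*(1/82) = 0)
U - 1*(-4684) = 0 - 1*(-4684) = 0 + 4684 = 4684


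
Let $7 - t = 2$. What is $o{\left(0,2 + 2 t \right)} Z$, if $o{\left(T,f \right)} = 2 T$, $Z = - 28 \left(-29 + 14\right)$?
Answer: $0$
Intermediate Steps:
$t = 5$ ($t = 7 - 2 = 5$)
$Z = 420$ ($Z = \left(-28\right) \left(-15\right) = 420$)
$o{\left(0,2 + 2 t \right)} Z = 2 \cdot 0 \cdot 420 = 0 \cdot 420 = 0$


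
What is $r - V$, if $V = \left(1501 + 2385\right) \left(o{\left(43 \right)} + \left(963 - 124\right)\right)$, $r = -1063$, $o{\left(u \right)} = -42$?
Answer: $-3098205$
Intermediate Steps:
$V = 3097142$ ($V = \left(1501 + 2385\right) \left(-42 + \left(963 - 124\right)\right) = 3886 \left(-42 + \left(963 - 124\right)\right) = 3886 \left(-42 + 839\right) = 3886 \cdot 797 = 3097142$)
$r - V = -1063 - 3097142 = -3098205$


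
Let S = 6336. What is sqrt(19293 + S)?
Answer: sqrt(25629) ≈ 160.09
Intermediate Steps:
sqrt(19293 + S) = sqrt(19293 + 6336) = sqrt(25629)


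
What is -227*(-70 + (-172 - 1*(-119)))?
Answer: 27921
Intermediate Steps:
-227*(-70 + (-172 - 1*(-119))) = -227*(-70 + (-172 + 119)) = -227*(-70 - 53) = -227*(-123) = 27921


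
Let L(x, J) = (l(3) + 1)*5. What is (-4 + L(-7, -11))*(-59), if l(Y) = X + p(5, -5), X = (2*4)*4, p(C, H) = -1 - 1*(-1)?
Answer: -9499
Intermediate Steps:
p(C, H) = 0 (p(C, H) = -1 + 1 = 0)
X = 32 (X = 8*4 = 32)
l(Y) = 32 (l(Y) = 32 + 0 = 32)
L(x, J) = 165 (L(x, J) = (32 + 1)*5 = 33*5 = 165)
(-4 + L(-7, -11))*(-59) = (-4 + 165)*(-59) = 161*(-59) = -9499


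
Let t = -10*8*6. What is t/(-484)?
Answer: 120/121 ≈ 0.99174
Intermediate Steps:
t = -480 (t = -80*6 = -480)
t/(-484) = -480/(-484) = -480*(-1/484) = 120/121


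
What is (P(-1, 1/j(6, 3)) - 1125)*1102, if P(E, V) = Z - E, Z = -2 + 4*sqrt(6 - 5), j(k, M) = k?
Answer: -1236444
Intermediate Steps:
Z = 2 (Z = -2 + 4*sqrt(1) = -2 + 4*1 = -2 + 4 = 2)
P(E, V) = 2 - E
(P(-1, 1/j(6, 3)) - 1125)*1102 = ((2 - 1*(-1)) - 1125)*1102 = ((2 + 1) - 1125)*1102 = (3 - 1125)*1102 = -1122*1102 = -1236444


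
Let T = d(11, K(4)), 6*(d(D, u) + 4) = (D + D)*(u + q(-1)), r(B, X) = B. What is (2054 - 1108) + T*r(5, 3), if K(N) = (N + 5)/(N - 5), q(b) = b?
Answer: 2228/3 ≈ 742.67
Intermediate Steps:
K(N) = (5 + N)/(-5 + N)
d(D, u) = -4 + D*(-1 + u)/3 (d(D, u) = -4 + ((D + D)*(u - 1))/6 = -4 + ((2*D)*(-1 + u))/6 = -4 + (2*D*(-1 + u))/6 = -4 + D*(-1 + u)/3)
T = -122/3 (T = -4 - ⅓*11 + (⅓)*11*((5 + 4)/(-5 + 4)) = -4 - 11/3 + (⅓)*11*(9/(-1)) = -4 - 11/3 + (⅓)*11*(-1*9) = -4 - 11/3 + (⅓)*11*(-9) = -4 - 11/3 - 33 = -122/3 ≈ -40.667)
(2054 - 1108) + T*r(5, 3) = (2054 - 1108) - 122/3*5 = 946 - 610/3 = 2228/3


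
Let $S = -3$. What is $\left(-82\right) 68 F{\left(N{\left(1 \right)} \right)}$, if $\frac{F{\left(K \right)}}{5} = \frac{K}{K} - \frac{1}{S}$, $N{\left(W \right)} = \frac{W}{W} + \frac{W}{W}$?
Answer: $- \frac{111520}{3} \approx -37173.0$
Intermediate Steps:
$N{\left(W \right)} = 2$ ($N{\left(W \right)} = 1 + 1 = 2$)
$F{\left(K \right)} = \frac{20}{3}$ ($F{\left(K \right)} = 5 \left(\frac{K}{K} - \frac{1}{-3}\right) = 5 \left(1 - - \frac{1}{3}\right) = 5 \left(1 + \frac{1}{3}\right) = 5 \cdot \frac{4}{3} = \frac{20}{3}$)
$\left(-82\right) 68 F{\left(N{\left(1 \right)} \right)} = \left(-82\right) 68 \cdot \frac{20}{3} = \left(-5576\right) \frac{20}{3} = - \frac{111520}{3}$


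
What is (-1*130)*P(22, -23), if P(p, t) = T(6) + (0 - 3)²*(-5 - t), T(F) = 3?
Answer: -21450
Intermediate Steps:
P(p, t) = -42 - 9*t (P(p, t) = 3 + (0 - 3)²*(-5 - t) = 3 + (-3)²*(-5 - t) = 3 + 9*(-5 - t) = 3 + (-45 - 9*t) = -42 - 9*t)
(-1*130)*P(22, -23) = (-1*130)*(-42 - 9*(-23)) = -130*(-42 + 207) = -130*165 = -21450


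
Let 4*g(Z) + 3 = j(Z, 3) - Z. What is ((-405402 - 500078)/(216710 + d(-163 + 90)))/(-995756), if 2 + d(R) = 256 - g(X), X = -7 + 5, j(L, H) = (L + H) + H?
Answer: 905480/216042457967 ≈ 4.1912e-6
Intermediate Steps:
j(L, H) = L + 2*H (j(L, H) = (H + L) + H = L + 2*H)
X = -2
g(Z) = 3/4 (g(Z) = -3/4 + ((Z + 2*3) - Z)/4 = -3/4 + ((Z + 6) - Z)/4 = -3/4 + ((6 + Z) - Z)/4 = -3/4 + (1/4)*6 = -3/4 + 3/2 = 3/4)
d(R) = 1013/4 (d(R) = -2 + (256 - 1*3/4) = -2 + (256 - 3/4) = -2 + 1021/4 = 1013/4)
((-405402 - 500078)/(216710 + d(-163 + 90)))/(-995756) = ((-405402 - 500078)/(216710 + 1013/4))/(-995756) = -905480/867853/4*(-1/995756) = -905480*4/867853*(-1/995756) = -3621920/867853*(-1/995756) = 905480/216042457967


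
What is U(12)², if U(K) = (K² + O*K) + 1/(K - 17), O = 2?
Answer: 703921/25 ≈ 28157.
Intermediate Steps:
U(K) = K² + 1/(-17 + K) + 2*K (U(K) = (K² + 2*K) + 1/(K - 17) = (K² + 2*K) + 1/(-17 + K) = K² + 1/(-17 + K) + 2*K)
U(12)² = ((1 + 12³ - 34*12 - 15*12²)/(-17 + 12))² = ((1 + 1728 - 408 - 15*144)/(-5))² = (-(1 + 1728 - 408 - 2160)/5)² = (-⅕*(-839))² = (839/5)² = 703921/25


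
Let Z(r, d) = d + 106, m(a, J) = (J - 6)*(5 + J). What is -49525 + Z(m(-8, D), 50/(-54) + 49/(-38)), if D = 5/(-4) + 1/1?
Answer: -50706167/1026 ≈ -49421.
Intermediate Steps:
D = -1/4 (D = 5*(-1/4) + 1*1 = -5/4 + 1 = -1/4 ≈ -0.25000)
m(a, J) = (-6 + J)*(5 + J)
Z(r, d) = 106 + d
-49525 + Z(m(-8, D), 50/(-54) + 49/(-38)) = -49525 + (106 + (50/(-54) + 49/(-38))) = -49525 + (106 + (50*(-1/54) + 49*(-1/38))) = -49525 + (106 + (-25/27 - 49/38)) = -49525 + (106 - 2273/1026) = -49525 + 106483/1026 = -50706167/1026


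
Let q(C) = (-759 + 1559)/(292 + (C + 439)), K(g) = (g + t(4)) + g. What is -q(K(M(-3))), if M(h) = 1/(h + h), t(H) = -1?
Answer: -2400/2189 ≈ -1.0964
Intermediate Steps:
M(h) = 1/(2*h)
K(g) = -1 + 2*g (K(g) = (g - 1) + g = (-1 + g) + g = -1 + 2*g)
q(C) = 800/(731 + C) (q(C) = 800/(292 + (439 + C)) = 800/(731 + C))
-q(K(M(-3))) = -800/(731 + (-1 + 2*((½)/(-3)))) = -800/(731 + (-1 + 2*((½)*(-⅓)))) = -800/(731 + (-1 + 2*(-⅙))) = -800/(731 + (-1 - ⅓)) = -800/(731 - 4/3) = -800/2189/3 = -800*3/2189 = -1*2400/2189 = -2400/2189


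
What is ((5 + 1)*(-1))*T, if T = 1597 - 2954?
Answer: 8142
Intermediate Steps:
T = -1357
((5 + 1)*(-1))*T = ((5 + 1)*(-1))*(-1357) = (6*(-1))*(-1357) = -6*(-1357) = 8142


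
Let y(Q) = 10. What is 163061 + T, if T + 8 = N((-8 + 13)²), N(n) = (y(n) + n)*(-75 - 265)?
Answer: 151153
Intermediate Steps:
N(n) = -3400 - 340*n (N(n) = (10 + n)*(-75 - 265) = (10 + n)*(-340) = -3400 - 340*n)
T = -11908 (T = -8 + (-3400 - 340*(-8 + 13)²) = -8 + (-3400 - 340*5²) = -8 + (-3400 - 340*25) = -8 + (-3400 - 8500) = -8 - 11900 = -11908)
163061 + T = 163061 - 11908 = 151153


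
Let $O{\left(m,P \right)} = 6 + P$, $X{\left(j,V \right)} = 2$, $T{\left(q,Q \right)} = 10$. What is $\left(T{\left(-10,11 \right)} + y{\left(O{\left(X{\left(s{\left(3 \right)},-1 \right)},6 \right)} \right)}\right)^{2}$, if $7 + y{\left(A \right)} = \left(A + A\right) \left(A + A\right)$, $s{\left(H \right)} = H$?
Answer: $335241$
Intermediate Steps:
$y{\left(A \right)} = -7 + 4 A^{2}$ ($y{\left(A \right)} = -7 + \left(A + A\right) \left(A + A\right) = -7 + 2 A 2 A = -7 + 4 A^{2}$)
$\left(T{\left(-10,11 \right)} + y{\left(O{\left(X{\left(s{\left(3 \right)},-1 \right)},6 \right)} \right)}\right)^{2} = \left(10 - \left(7 - 4 \left(6 + 6\right)^{2}\right)\right)^{2} = \left(10 - \left(7 - 4 \cdot 12^{2}\right)\right)^{2} = \left(10 + \left(-7 + 4 \cdot 144\right)\right)^{2} = \left(10 + \left(-7 + 576\right)\right)^{2} = \left(10 + 569\right)^{2} = 579^{2} = 335241$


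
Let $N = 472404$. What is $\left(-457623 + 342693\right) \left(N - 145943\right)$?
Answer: $-37520162730$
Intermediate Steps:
$\left(-457623 + 342693\right) \left(N - 145943\right) = \left(-457623 + 342693\right) \left(472404 - 145943\right) = \left(-114930\right) 326461 = -37520162730$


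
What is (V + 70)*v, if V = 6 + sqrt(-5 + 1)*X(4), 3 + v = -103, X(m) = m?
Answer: -8056 - 848*I ≈ -8056.0 - 848.0*I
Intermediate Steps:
v = -106 (v = -3 - 103 = -106)
V = 6 + 8*I (V = 6 + sqrt(-5 + 1)*4 = 6 + sqrt(-4)*4 = 6 + (2*I)*4 = 6 + 8*I ≈ 6.0 + 8.0*I)
(V + 70)*v = ((6 + 8*I) + 70)*(-106) = (76 + 8*I)*(-106) = -8056 - 848*I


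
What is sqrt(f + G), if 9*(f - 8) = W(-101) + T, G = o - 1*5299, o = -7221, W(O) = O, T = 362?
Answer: 3*I*sqrt(1387) ≈ 111.73*I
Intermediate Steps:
G = -12520 (G = -7221 - 1*5299 = -7221 - 5299 = -12520)
f = 37 (f = 8 + (-101 + 362)/9 = 8 + (1/9)*261 = 8 + 29 = 37)
sqrt(f + G) = sqrt(37 - 12520) = sqrt(-12483) = 3*I*sqrt(1387)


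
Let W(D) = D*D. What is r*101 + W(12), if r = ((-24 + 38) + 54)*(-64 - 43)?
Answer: -734732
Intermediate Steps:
r = -7276 (r = (14 + 54)*(-107) = 68*(-107) = -7276)
W(D) = D²
r*101 + W(12) = -7276*101 + 12² = -734876 + 144 = -734732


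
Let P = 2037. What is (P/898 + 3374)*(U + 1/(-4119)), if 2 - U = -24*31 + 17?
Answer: 4552002347375/1849431 ≈ 2.4613e+6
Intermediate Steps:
U = 729 (U = 2 - (-24*31 + 17) = 2 - (-744 + 17) = 2 - 1*(-727) = 2 + 727 = 729)
(P/898 + 3374)*(U + 1/(-4119)) = (2037/898 + 3374)*(729 + 1/(-4119)) = (2037*(1/898) + 3374)*(729 - 1/4119) = (2037/898 + 3374)*(3002750/4119) = (3031889/898)*(3002750/4119) = 4552002347375/1849431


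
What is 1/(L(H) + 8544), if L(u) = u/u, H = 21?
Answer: 1/8545 ≈ 0.00011703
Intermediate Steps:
L(u) = 1
1/(L(H) + 8544) = 1/(1 + 8544) = 1/8545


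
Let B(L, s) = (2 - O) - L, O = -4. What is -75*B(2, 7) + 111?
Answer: -189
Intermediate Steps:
B(L, s) = 6 - L (B(L, s) = (2 - 1*(-4)) - L = (2 + 4) - L = 6 - L)
-75*B(2, 7) + 111 = -75*(6 - 1*2) + 111 = -75*(6 - 2) + 111 = -75*4 + 111 = -300 + 111 = -189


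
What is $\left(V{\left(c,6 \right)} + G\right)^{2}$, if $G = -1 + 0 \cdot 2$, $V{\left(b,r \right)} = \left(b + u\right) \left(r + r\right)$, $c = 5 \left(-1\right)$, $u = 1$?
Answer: $2401$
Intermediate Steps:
$c = -5$
$V{\left(b,r \right)} = 2 r \left(1 + b\right)$ ($V{\left(b,r \right)} = \left(b + 1\right) \left(r + r\right) = \left(1 + b\right) 2 r = 2 r \left(1 + b\right)$)
$G = -1$ ($G = -1 + 0 = -1$)
$\left(V{\left(c,6 \right)} + G\right)^{2} = \left(2 \cdot 6 \left(1 - 5\right) - 1\right)^{2} = \left(2 \cdot 6 \left(-4\right) - 1\right)^{2} = \left(-48 - 1\right)^{2} = \left(-49\right)^{2} = 2401$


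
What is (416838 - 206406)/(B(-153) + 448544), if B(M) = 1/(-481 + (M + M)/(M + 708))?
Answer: 18746755584/39959439143 ≈ 0.46914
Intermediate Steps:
B(M) = 1/(-481 + 2*M/(708 + M)) (B(M) = 1/(-481 + (2*M)/(708 + M)) = 1/(-481 + 2*M/(708 + M)))
(416838 - 206406)/(B(-153) + 448544) = (416838 - 206406)/((-708 - 1*(-153))/(340548 + 479*(-153)) + 448544) = 210432/((-708 + 153)/(340548 - 73287) + 448544) = 210432/(-555/267261 + 448544) = 210432/((1/267261)*(-555) + 448544) = 210432/(-185/89087 + 448544) = 210432/(39959439143/89087) = 210432*(89087/39959439143) = 18746755584/39959439143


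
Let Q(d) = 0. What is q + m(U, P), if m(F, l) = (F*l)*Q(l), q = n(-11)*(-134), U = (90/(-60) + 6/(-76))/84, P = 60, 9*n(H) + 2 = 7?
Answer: -670/9 ≈ -74.444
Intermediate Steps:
n(H) = 5/9 (n(H) = -2/9 + (⅑)*7 = -2/9 + 7/9 = 5/9)
U = -5/266 (U = (90*(-1/60) + 6*(-1/76))*(1/84) = (-3/2 - 3/38)*(1/84) = -30/19*1/84 = -5/266 ≈ -0.018797)
q = -670/9 (q = (5/9)*(-134) = -670/9 ≈ -74.444)
m(F, l) = 0 (m(F, l) = (F*l)*0 = 0)
q + m(U, P) = -670/9 + 0 = -670/9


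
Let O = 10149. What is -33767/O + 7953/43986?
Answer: -468186755/148804638 ≈ -3.1463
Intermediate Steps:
-33767/O + 7953/43986 = -33767/10149 + 7953/43986 = -33767*1/10149 + 7953*(1/43986) = -33767/10149 + 2651/14662 = -468186755/148804638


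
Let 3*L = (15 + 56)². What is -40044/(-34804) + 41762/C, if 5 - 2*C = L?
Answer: -152136549/3123659 ≈ -48.705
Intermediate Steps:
L = 5041/3 (L = (15 + 56)²/3 = (⅓)*71² = (⅓)*5041 = 5041/3 ≈ 1680.3)
C = -2513/3 (C = 5/2 - ½*5041/3 = 5/2 - 5041/6 = -2513/3 ≈ -837.67)
-40044/(-34804) + 41762/C = -40044/(-34804) + 41762/(-2513/3) = -40044*(-1/34804) + 41762*(-3/2513) = 10011/8701 - 17898/359 = -152136549/3123659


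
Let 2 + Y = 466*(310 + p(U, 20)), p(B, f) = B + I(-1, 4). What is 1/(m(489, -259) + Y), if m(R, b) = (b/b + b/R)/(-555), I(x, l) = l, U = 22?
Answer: 54279/8498680100 ≈ 6.3868e-6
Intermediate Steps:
p(B, f) = 4 + B (p(B, f) = B + 4 = 4 + B)
m(R, b) = -1/555 - b/(555*R) (m(R, b) = (1 + b/R)*(-1/555) = -1/555 - b/(555*R))
Y = 156574 (Y = -2 + 466*(310 + (4 + 22)) = -2 + 466*(310 + 26) = -2 + 466*336 = -2 + 156576 = 156574)
1/(m(489, -259) + Y) = 1/((1/555)*(-1*489 - 1*(-259))/489 + 156574) = 1/((1/555)*(1/489)*(-489 + 259) + 156574) = 1/((1/555)*(1/489)*(-230) + 156574) = 1/(-46/54279 + 156574) = 1/(8498680100/54279) = 54279/8498680100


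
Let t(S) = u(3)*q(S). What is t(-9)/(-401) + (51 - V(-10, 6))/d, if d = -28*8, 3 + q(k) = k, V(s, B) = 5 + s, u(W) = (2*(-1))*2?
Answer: -593/1604 ≈ -0.36970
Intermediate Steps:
u(W) = -4 (u(W) = -2*2 = -4)
q(k) = -3 + k
d = -224
t(S) = 12 - 4*S (t(S) = -4*(-3 + S) = 12 - 4*S)
t(-9)/(-401) + (51 - V(-10, 6))/d = (12 - 4*(-9))/(-401) + (51 - (5 - 10))/(-224) = (12 + 36)*(-1/401) + (51 - 1*(-5))*(-1/224) = 48*(-1/401) + (51 + 5)*(-1/224) = -48/401 + 56*(-1/224) = -48/401 - 1/4 = -593/1604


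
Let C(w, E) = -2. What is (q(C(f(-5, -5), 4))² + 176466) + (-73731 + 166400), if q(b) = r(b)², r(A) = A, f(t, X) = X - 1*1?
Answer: 269151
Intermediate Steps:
f(t, X) = -1 + X (f(t, X) = X - 1 = -1 + X)
q(b) = b²
(q(C(f(-5, -5), 4))² + 176466) + (-73731 + 166400) = (((-2)²)² + 176466) + (-73731 + 166400) = (4² + 176466) + 92669 = (16 + 176466) + 92669 = 176482 + 92669 = 269151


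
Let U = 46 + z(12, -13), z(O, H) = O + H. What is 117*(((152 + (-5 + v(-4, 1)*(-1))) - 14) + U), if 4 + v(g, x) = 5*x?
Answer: 20709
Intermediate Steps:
v(g, x) = -4 + 5*x
z(O, H) = H + O
U = 45 (U = 46 + (-13 + 12) = 46 - 1 = 45)
117*(((152 + (-5 + v(-4, 1)*(-1))) - 14) + U) = 117*(((152 + (-5 + (-4 + 5*1)*(-1))) - 14) + 45) = 117*(((152 + (-5 + (-4 + 5)*(-1))) - 14) + 45) = 117*(((152 + (-5 + 1*(-1))) - 14) + 45) = 117*(((152 + (-5 - 1)) - 14) + 45) = 117*(((152 - 6) - 14) + 45) = 117*((146 - 14) + 45) = 117*(132 + 45) = 117*177 = 20709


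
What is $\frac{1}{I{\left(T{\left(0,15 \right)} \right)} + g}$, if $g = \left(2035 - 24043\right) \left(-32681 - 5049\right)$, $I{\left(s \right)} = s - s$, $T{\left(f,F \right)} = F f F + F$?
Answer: $\frac{1}{830361840} \approx 1.2043 \cdot 10^{-9}$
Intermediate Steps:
$T{\left(f,F \right)} = F + f F^{2}$ ($T{\left(f,F \right)} = f F^{2} + F = F + f F^{2}$)
$I{\left(s \right)} = 0$
$g = 830361840$ ($g = \left(-22008\right) \left(-37730\right) = 830361840$)
$\frac{1}{I{\left(T{\left(0,15 \right)} \right)} + g} = \frac{1}{0 + 830361840} = \frac{1}{830361840}$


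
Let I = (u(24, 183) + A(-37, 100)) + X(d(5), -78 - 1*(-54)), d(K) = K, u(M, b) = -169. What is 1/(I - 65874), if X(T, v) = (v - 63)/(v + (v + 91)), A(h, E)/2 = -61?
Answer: -43/2845182 ≈ -1.5113e-5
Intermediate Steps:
A(h, E) = -122 (A(h, E) = 2*(-61) = -122)
X(T, v) = (-63 + v)/(91 + 2*v) (X(T, v) = (-63 + v)/(v + (91 + v)) = (-63 + v)/(91 + 2*v))
I = -12600/43 (I = (-169 - 122) + (-63 + (-78 - 1*(-54)))/(91 + 2*(-78 - 1*(-54))) = -291 + (-63 + (-78 + 54))/(91 + 2*(-78 + 54)) = -291 + (-63 - 24)/(91 + 2*(-24)) = -291 - 87/(91 - 48) = -291 - 87/43 = -12600/43 ≈ -293.02)
1/(I - 65874) = 1/(-12600/43 - 65874) = 1/(-2845182/43) = -43/2845182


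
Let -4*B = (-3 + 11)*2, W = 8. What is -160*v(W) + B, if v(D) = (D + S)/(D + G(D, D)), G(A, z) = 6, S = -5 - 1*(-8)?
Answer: -908/7 ≈ -129.71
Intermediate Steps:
S = 3 (S = -5 + 8 = 3)
v(D) = (3 + D)/(6 + D) (v(D) = (D + 3)/(D + 6) = (3 + D)/(6 + D))
B = -4 (B = -(-3 + 11)*2/4 = -2*2 = -¼*16 = -4)
-160*v(W) + B = -160*(3 + 8)/(6 + 8) - 4 = -160*11/14 - 4 = -880/7 - 4 = -908/7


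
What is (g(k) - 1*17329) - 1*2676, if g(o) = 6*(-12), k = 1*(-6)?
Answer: -20077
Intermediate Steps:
k = -6
g(o) = -72
(g(k) - 1*17329) - 1*2676 = (-72 - 1*17329) - 1*2676 = (-72 - 17329) - 2676 = -17401 - 2676 = -20077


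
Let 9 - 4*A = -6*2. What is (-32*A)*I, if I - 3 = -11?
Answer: 1344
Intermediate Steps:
I = -8 (I = 3 - 11 = -8)
A = 21/4 (A = 9/4 - (-3)*2/2 = 9/4 - ¼*(-12) = 9/4 + 3 = 21/4 ≈ 5.2500)
(-32*A)*I = -32*21/4*(-8) = -168*(-8) = 1344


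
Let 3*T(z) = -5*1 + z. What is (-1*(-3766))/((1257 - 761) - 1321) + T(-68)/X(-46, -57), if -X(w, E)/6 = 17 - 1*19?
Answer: -65267/9900 ≈ -6.5926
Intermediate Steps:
X(w, E) = 12 (X(w, E) = -6*(17 - 1*19) = -6*(17 - 19) = -6*(-2) = 12)
T(z) = -5/3 + z/3 (T(z) = (-5*1 + z)/3 = (-5 + z)/3 = -5/3 + z/3)
(-1*(-3766))/((1257 - 761) - 1321) + T(-68)/X(-46, -57) = (-1*(-3766))/((1257 - 761) - 1321) + (-5/3 + (1/3)*(-68))/12 = 3766/(496 - 1321) + (-5/3 - 68/3)*(1/12) = 3766/(-825) - 73/3*1/12 = 3766*(-1/825) - 73/36 = -3766/825 - 73/36 = -65267/9900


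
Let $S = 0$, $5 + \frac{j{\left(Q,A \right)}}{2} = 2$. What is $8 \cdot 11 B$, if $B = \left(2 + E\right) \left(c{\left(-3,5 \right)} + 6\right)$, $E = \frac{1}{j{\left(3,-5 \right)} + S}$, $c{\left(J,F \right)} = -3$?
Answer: $484$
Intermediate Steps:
$j{\left(Q,A \right)} = -6$ ($j{\left(Q,A \right)} = -10 + 2 \cdot 2 = -10 + 4 = -6$)
$E = - \frac{1}{6}$ ($E = \frac{1}{-6 + 0} = \frac{1}{-6} = - \frac{1}{6} \approx -0.16667$)
$B = \frac{11}{2}$ ($B = \left(2 - \frac{1}{6}\right) \left(-3 + 6\right) = \frac{11}{6} \cdot 3 = \frac{11}{2} \approx 5.5$)
$8 \cdot 11 B = 8 \cdot 11 \cdot \frac{11}{2} = 88 \cdot \frac{11}{2} = 484$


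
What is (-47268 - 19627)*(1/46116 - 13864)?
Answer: 42769466957585/46116 ≈ 9.2743e+8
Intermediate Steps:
(-47268 - 19627)*(1/46116 - 13864) = -66895*(1/46116 - 13864) = -66895*(-639352223/46116) = 42769466957585/46116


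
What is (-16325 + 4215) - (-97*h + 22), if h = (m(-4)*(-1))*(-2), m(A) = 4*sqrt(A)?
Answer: -12132 + 1552*I ≈ -12132.0 + 1552.0*I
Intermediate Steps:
h = 16*I (h = ((4*sqrt(-4))*(-1))*(-2) = ((4*(2*I))*(-1))*(-2) = ((8*I)*(-1))*(-2) = -8*I*(-2) = 16*I ≈ 16.0*I)
(-16325 + 4215) - (-97*h + 22) = (-16325 + 4215) - (-1552*I + 22) = -12110 - (-1552*I + 22) = -12110 - (22 - 1552*I) = -12110 + (-22 + 1552*I) = -12132 + 1552*I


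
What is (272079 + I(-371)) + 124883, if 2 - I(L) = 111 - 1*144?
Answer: 396997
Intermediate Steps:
I(L) = 35 (I(L) = 2 - (111 - 1*144) = 2 - (111 - 144) = 2 - 1*(-33) = 2 + 33 = 35)
(272079 + I(-371)) + 124883 = (272079 + 35) + 124883 = 272114 + 124883 = 396997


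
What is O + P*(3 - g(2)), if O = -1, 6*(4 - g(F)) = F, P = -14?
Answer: 25/3 ≈ 8.3333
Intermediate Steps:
g(F) = 4 - F/6
O + P*(3 - g(2)) = -1 - 14*(3 - (4 - 1/6*2)) = -1 - 14*(3 - (4 - 1/3)) = -1 - 14*(3 - 1*11/3) = -1 - 14*(3 - 11/3) = -1 - 14*(-2/3) = -1 + 28/3 = 25/3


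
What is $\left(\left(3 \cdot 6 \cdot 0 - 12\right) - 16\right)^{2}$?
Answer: $784$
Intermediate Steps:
$\left(\left(3 \cdot 6 \cdot 0 - 12\right) - 16\right)^{2} = \left(\left(18 \cdot 0 - 12\right) - 16\right)^{2} = \left(\left(0 - 12\right) - 16\right)^{2} = \left(-12 - 16\right)^{2} = \left(-28\right)^{2} = 784$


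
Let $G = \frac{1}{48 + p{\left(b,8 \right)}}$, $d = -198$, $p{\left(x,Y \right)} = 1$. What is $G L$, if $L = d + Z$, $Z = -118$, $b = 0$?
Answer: $- \frac{316}{49} \approx -6.449$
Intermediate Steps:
$L = -316$ ($L = -198 - 118 = -316$)
$G = \frac{1}{49}$ ($G = \frac{1}{48 + 1} = \frac{1}{49} \approx 0.020408$)
$G L = \frac{1}{49} \left(-316\right) = - \frac{316}{49}$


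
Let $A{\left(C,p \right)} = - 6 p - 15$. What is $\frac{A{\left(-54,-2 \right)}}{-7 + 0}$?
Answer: $\frac{3}{7} \approx 0.42857$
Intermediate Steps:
$A{\left(C,p \right)} = -15 - 6 p$
$\frac{A{\left(-54,-2 \right)}}{-7 + 0} = \frac{-15 - -12}{-7 + 0} = \frac{-15 + 12}{-7} = \left(- \frac{1}{7}\right) \left(-3\right) = \frac{3}{7}$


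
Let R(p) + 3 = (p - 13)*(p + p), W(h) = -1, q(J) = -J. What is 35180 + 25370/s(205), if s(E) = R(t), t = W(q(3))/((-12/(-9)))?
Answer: 5163340/141 ≈ 36619.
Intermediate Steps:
t = -¾ (t = -1/((-12/(-9))) = -1/((-12*(-⅑))) = -1/4/3 = -1*¾ = -¾ ≈ -0.75000)
R(p) = -3 + 2*p*(-13 + p) (R(p) = -3 + (p - 13)*(p + p) = -3 + (-13 + p)*(2*p) = -3 + 2*p*(-13 + p))
s(E) = 141/8 (s(E) = -3 - 26*(-¾) + 2*(-¾)² = -3 + 39/2 + 2*(9/16) = -3 + 39/2 + 9/8 = 141/8)
35180 + 25370/s(205) = 35180 + 25370/(141/8) = 35180 + 25370*(8/141) = 35180 + 202960/141 = 5163340/141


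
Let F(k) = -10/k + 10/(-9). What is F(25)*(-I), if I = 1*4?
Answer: 272/45 ≈ 6.0444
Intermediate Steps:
F(k) = -10/9 - 10/k (F(k) = -10/k + 10*(-1/9) = -10/k - 10/9 = -10/9 - 10/k)
I = 4
F(25)*(-I) = (-10/9 - 10/25)*(-1*4) = (-10/9 - 10*1/25)*(-4) = (-10/9 - 2/5)*(-4) = -68/45*(-4) = 272/45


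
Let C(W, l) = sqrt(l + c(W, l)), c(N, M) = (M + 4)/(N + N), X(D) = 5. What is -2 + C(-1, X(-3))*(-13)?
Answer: -2 - 13*sqrt(2)/2 ≈ -11.192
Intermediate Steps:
c(N, M) = (4 + M)/(2*N) (c(N, M) = (4 + M)/((2*N)) = (4 + M)*(1/(2*N)) = (4 + M)/(2*N))
C(W, l) = sqrt(l + (4 + l)/(2*W))
-2 + C(-1, X(-3))*(-13) = -2 + sqrt(5 + (1/2)*(4 + 5)/(-1))*(-13) = -2 + sqrt(5 + (1/2)*(-1)*9)*(-13) = -2 + sqrt(5 - 9/2)*(-13) = -2 + sqrt(1/2)*(-13) = -2 + (sqrt(2)/2)*(-13) = -2 - 13*sqrt(2)/2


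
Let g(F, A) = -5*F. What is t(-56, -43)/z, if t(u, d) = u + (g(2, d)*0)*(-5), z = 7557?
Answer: -56/7557 ≈ -0.0074103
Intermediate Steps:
t(u, d) = u (t(u, d) = u + (-5*2*0)*(-5) = u - 10*0*(-5) = u + 0*(-5) = u + 0 = u)
t(-56, -43)/z = -56/7557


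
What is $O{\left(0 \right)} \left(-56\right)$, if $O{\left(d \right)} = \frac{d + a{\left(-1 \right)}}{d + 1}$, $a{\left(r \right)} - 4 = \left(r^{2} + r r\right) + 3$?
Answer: $-504$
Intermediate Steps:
$a{\left(r \right)} = 7 + 2 r^{2}$ ($a{\left(r \right)} = 4 + \left(\left(r^{2} + r r\right) + 3\right) = 4 + \left(\left(r^{2} + r^{2}\right) + 3\right) = 4 + \left(2 r^{2} + 3\right) = 4 + \left(3 + 2 r^{2}\right) = 7 + 2 r^{2}$)
$O{\left(d \right)} = \frac{9 + d}{1 + d}$ ($O{\left(d \right)} = \frac{d + \left(7 + 2 \left(-1\right)^{2}\right)}{d + 1} = \frac{d + \left(7 + 2 \cdot 1\right)}{1 + d} = \frac{d + \left(7 + 2\right)}{1 + d} = \frac{d + 9}{1 + d} = \frac{9 + d}{1 + d}$)
$O{\left(0 \right)} \left(-56\right) = \frac{9 + 0}{1 + 0} \left(-56\right) = 1^{-1} \cdot 9 \left(-56\right) = 1 \cdot 9 \left(-56\right) = 9 \left(-56\right) = -504$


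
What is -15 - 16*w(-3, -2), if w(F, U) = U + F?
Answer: 65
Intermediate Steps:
w(F, U) = F + U
-15 - 16*w(-3, -2) = -15 - 16*(-3 - 2) = -15 - 16*(-5) = -15 + 80 = 65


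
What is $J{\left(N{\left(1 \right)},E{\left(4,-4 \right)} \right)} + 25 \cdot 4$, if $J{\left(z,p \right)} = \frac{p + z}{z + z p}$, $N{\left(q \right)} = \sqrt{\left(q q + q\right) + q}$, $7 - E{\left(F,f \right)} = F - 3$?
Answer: $\frac{701}{7} + \frac{2 \sqrt{3}}{7} \approx 100.64$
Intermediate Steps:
$E{\left(F,f \right)} = 10 - F$ ($E{\left(F,f \right)} = 7 - \left(F - 3\right) = 7 - \left(-3 + F\right) = 10 - F$)
$N{\left(q \right)} = \sqrt{q^{2} + 2 q}$ ($N{\left(q \right)} = \sqrt{\left(q^{2} + q\right) + q} = \sqrt{\left(q + q^{2}\right) + q} = \sqrt{q^{2} + 2 q}$)
$J{\left(z,p \right)} = \frac{p + z}{z + p z}$
$J{\left(N{\left(1 \right)},E{\left(4,-4 \right)} \right)} + 25 \cdot 4 = \frac{\left(10 - 4\right) + \sqrt{1 \left(2 + 1\right)}}{\sqrt{1 \left(2 + 1\right)} \left(1 + \left(10 - 4\right)\right)} + 25 \cdot 4 = \frac{\left(10 - 4\right) + \sqrt{1 \cdot 3}}{\sqrt{1 \cdot 3} \left(1 + \left(10 - 4\right)\right)} + 100 = \frac{6 + \sqrt{3}}{\sqrt{3} \left(1 + 6\right)} + 100 = \frac{\frac{\sqrt{3}}{3} \left(6 + \sqrt{3}\right)}{7} + 100 = \frac{\sqrt{3}}{3} \cdot \frac{1}{7} \left(6 + \sqrt{3}\right) + 100 = \frac{\sqrt{3} \left(6 + \sqrt{3}\right)}{21} + 100 = 100 + \frac{\sqrt{3} \left(6 + \sqrt{3}\right)}{21}$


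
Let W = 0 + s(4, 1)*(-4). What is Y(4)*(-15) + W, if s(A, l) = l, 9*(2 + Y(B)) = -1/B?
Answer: 317/12 ≈ 26.417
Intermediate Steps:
Y(B) = -2 - 1/(9*B) (Y(B) = -2 + (-1/B)/9 = -2 - 1/(9*B))
W = -4 (W = 0 + 1*(-4) = 0 - 4 = -4)
Y(4)*(-15) + W = (-2 - ⅑/4)*(-15) - 4 = (-2 - ⅑*¼)*(-15) - 4 = (-2 - 1/36)*(-15) - 4 = -73/36*(-15) - 4 = 365/12 - 4 = 317/12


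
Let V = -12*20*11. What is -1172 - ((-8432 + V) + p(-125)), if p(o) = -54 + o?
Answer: 10079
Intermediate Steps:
V = -2640 (V = -240*11 = -2640)
-1172 - ((-8432 + V) + p(-125)) = -1172 - ((-8432 - 2640) + (-54 - 125)) = -1172 - (-11072 - 179) = -1172 - 1*(-11251) = -1172 + 11251 = 10079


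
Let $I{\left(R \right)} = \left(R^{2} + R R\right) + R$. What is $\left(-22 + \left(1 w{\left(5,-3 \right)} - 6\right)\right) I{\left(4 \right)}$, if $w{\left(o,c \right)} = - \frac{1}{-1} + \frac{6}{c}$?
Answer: $-1044$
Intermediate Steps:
$I{\left(R \right)} = R + 2 R^{2}$ ($I{\left(R \right)} = \left(R^{2} + R^{2}\right) + R = 2 R^{2} + R = R + 2 R^{2}$)
$w{\left(o,c \right)} = 1 + \frac{6}{c}$ ($w{\left(o,c \right)} = \left(-1\right) \left(-1\right) + \frac{6}{c} = 1 + \frac{6}{c}$)
$\left(-22 + \left(1 w{\left(5,-3 \right)} - 6\right)\right) I{\left(4 \right)} = \left(-22 - \left(6 - \frac{6 - 3}{-3}\right)\right) 4 \left(1 + 2 \cdot 4\right) = \left(-22 - \left(6 - \left(- \frac{1}{3}\right) 3\right)\right) 4 \left(1 + 8\right) = \left(-22 + \left(1 \left(-1\right) - 6\right)\right) 4 \cdot 9 = \left(-22 - 7\right) 36 = \left(-29\right) 36 = -1044$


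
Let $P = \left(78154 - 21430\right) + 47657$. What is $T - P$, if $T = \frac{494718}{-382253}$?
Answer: $- \frac{39900445111}{382253} \approx -1.0438 \cdot 10^{5}$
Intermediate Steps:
$T = - \frac{494718}{382253}$ ($T = 494718 \left(- \frac{1}{382253}\right) = - \frac{494718}{382253} \approx -1.2942$)
$P = 104381$ ($P = 56724 + 47657 = 104381$)
$T - P = - \frac{494718}{382253} - 104381 = - \frac{39900445111}{382253}$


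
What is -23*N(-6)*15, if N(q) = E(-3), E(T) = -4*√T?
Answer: 1380*I*√3 ≈ 2390.2*I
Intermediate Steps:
N(q) = -4*I*√3
-23*N(-6)*15 = -(-92)*I*√3*15 = (92*I*√3)*15 = 1380*I*√3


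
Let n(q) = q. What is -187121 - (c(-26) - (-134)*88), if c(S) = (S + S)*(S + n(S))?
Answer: -201617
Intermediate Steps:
c(S) = 4*S² (c(S) = (S + S)*(S + S) = (2*S)*(2*S) = 4*S²)
-187121 - (c(-26) - (-134)*88) = -187121 - (4*(-26)² - (-134)*88) = -187121 - (4*676 - 1*(-11792)) = -187121 - (2704 + 11792) = -187121 - 1*14496 = -187121 - 14496 = -201617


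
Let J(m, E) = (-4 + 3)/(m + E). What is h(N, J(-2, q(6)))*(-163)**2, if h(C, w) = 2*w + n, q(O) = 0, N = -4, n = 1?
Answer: 53138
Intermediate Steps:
J(m, E) = -1/(E + m)
h(C, w) = 1 + 2*w (h(C, w) = 2*w + 1 = 1 + 2*w)
h(N, J(-2, q(6)))*(-163)**2 = (1 + 2*(-1/(0 - 2)))*(-163)**2 = (1 + 2*(-1/(-2)))*26569 = (1 + 2*(-1*(-1/2)))*26569 = (1 + 2*(1/2))*26569 = (1 + 1)*26569 = 2*26569 = 53138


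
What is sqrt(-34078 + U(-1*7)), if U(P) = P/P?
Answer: I*sqrt(34077) ≈ 184.6*I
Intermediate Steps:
U(P) = 1
sqrt(-34078 + U(-1*7)) = sqrt(-34078 + 1) = sqrt(-34077) = I*sqrt(34077)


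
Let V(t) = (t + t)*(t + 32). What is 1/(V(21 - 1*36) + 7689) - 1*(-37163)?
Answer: 266793178/7179 ≈ 37163.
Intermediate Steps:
V(t) = 2*t*(32 + t) (V(t) = (2*t)*(32 + t) = 2*t*(32 + t))
1/(V(21 - 1*36) + 7689) - 1*(-37163) = 1/(2*(21 - 1*36)*(32 + (21 - 1*36)) + 7689) - 1*(-37163) = 1/(2*(21 - 36)*(32 + (21 - 36)) + 7689) + 37163 = 1/(2*(-15)*(32 - 15) + 7689) + 37163 = 1/(2*(-15)*17 + 7689) + 37163 = 1/(-510 + 7689) + 37163 = 1/7179 + 37163 = 266793178/7179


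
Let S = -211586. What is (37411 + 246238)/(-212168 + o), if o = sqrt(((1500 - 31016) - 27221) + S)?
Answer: -5471021912/4092320777 - 283649*I*sqrt(268323)/45015528547 ≈ -1.3369 - 0.003264*I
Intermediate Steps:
o = I*sqrt(268323) (o = sqrt(((1500 - 31016) - 27221) - 211586) = sqrt((-29516 - 27221) - 211586) = sqrt(-56737 - 211586) = sqrt(-268323) = I*sqrt(268323) ≈ 518.0*I)
(37411 + 246238)/(-212168 + o) = (37411 + 246238)/(-212168 + I*sqrt(268323)) = 283649/(-212168 + I*sqrt(268323))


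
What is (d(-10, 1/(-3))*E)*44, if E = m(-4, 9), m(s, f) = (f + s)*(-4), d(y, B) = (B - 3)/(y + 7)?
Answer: -8800/9 ≈ -977.78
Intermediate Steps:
d(y, B) = (-3 + B)/(7 + y)
m(s, f) = -4*f - 4*s
E = -20 (E = -4*9 - 4*(-4) = -36 + 16 = -20)
(d(-10, 1/(-3))*E)*44 = (((-3 + 1/(-3))/(7 - 10))*(-20))*44 = (((-3 - 1/3)/(-3))*(-20))*44 = (-1/3*(-10/3)*(-20))*44 = ((10/9)*(-20))*44 = -200/9*44 = -8800/9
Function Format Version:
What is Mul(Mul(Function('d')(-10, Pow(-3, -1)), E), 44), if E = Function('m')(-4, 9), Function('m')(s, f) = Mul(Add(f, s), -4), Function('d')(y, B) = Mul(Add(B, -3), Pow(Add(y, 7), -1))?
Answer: Rational(-8800, 9) ≈ -977.78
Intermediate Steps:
Function('d')(y, B) = Mul(Pow(Add(7, y), -1), Add(-3, B)) (Function('d')(y, B) = Mul(Add(-3, B), Pow(Add(7, y), -1)) = Mul(Pow(Add(7, y), -1), Add(-3, B)))
Function('m')(s, f) = Add(Mul(-4, f), Mul(-4, s))
E = -20 (E = Add(Mul(-4, 9), Mul(-4, -4)) = Add(-36, 16) = -20)
Mul(Mul(Function('d')(-10, Pow(-3, -1)), E), 44) = Mul(Mul(Mul(Pow(Add(7, -10), -1), Add(-3, Pow(-3, -1))), -20), 44) = Mul(Mul(Mul(Pow(-3, -1), Add(-3, Rational(-1, 3))), -20), 44) = Mul(Mul(Mul(Rational(-1, 3), Rational(-10, 3)), -20), 44) = Mul(Mul(Rational(10, 9), -20), 44) = Mul(Rational(-200, 9), 44) = Rational(-8800, 9)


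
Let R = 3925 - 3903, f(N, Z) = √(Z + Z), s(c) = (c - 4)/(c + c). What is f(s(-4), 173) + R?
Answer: 22 + √346 ≈ 40.601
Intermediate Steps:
s(c) = (-4 + c)/(2*c) (s(c) = (-4 + c)/((2*c)) = (-4 + c)*(1/(2*c)) = (-4 + c)/(2*c))
f(N, Z) = √2*√Z (f(N, Z) = √(2*Z) = √2*√Z)
R = 22
f(s(-4), 173) + R = √2*√173 + 22 = √346 + 22 = 22 + √346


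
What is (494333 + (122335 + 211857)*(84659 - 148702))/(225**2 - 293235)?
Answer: 7134054641/80870 ≈ 88216.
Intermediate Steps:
(494333 + (122335 + 211857)*(84659 - 148702))/(225**2 - 293235) = (494333 + 334192*(-64043))/(50625 - 293235) = (494333 - 21402658256)/(-242610) = -21402163923*(-1/242610) = 7134054641/80870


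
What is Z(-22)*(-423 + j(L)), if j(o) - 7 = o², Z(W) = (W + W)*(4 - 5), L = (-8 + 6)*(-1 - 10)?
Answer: 2992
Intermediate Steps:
L = 22 (L = -2*(-11) = 22)
Z(W) = -2*W (Z(W) = (2*W)*(-1) = -2*W)
j(o) = 7 + o²
Z(-22)*(-423 + j(L)) = (-2*(-22))*(-423 + (7 + 22²)) = 44*(-423 + (7 + 484)) = 44*(-423 + 491) = 44*68 = 2992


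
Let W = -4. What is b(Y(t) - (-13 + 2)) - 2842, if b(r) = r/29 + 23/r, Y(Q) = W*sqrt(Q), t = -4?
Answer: -15237958/5365 + 3856*I/5365 ≈ -2840.3 + 0.71873*I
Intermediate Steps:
Y(Q) = -4*sqrt(Q)
b(r) = 23/r + r/29 (b(r) = r*(1/29) + 23/r = r/29 + 23/r = 23/r + r/29)
b(Y(t) - (-13 + 2)) - 2842 = (23/(-8*I - (-13 + 2)) + (-8*I - (-13 + 2))/29) - 2842 = (23/(-8*I - 1*(-11)) + (-8*I - 1*(-11))/29) - 2842 = (23/(-8*I + 11) + (-8*I + 11)/29) - 2842 = (23/(11 - 8*I) + (11 - 8*I)/29) - 2842 = (23*((11 + 8*I)/185) + (11/29 - 8*I/29)) - 2842 = (23*(11 + 8*I)/185 + (11/29 - 8*I/29)) - 2842 = (11/29 - 8*I/29 + 23*(11 + 8*I)/185) - 2842 = -82407/29 - 8*I/29 + 23*(11 + 8*I)/185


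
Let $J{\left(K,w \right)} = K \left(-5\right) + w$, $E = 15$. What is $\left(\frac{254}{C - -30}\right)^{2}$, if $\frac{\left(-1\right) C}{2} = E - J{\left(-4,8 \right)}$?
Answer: $\frac{16129}{784} \approx 20.573$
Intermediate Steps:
$J{\left(K,w \right)} = w - 5 K$ ($J{\left(K,w \right)} = - 5 K + w = w - 5 K$)
$C = 26$ ($C = - 2 \left(15 - \left(8 - -20\right)\right) = - 2 \left(15 - \left(8 + 20\right)\right) = - 2 \left(15 - 28\right) = \left(-2\right) \left(-13\right) = 26$)
$\left(\frac{254}{C - -30}\right)^{2} = \left(\frac{254}{26 - -30}\right)^{2} = \left(\frac{254}{26 + 30}\right)^{2} = \left(\frac{254}{56}\right)^{2} = \left(254 \cdot \frac{1}{56}\right)^{2} = \left(\frac{127}{28}\right)^{2} = \frac{16129}{784}$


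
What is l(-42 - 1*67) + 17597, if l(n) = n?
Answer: 17488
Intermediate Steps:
l(-42 - 1*67) + 17597 = (-42 - 1*67) + 17597 = (-42 - 67) + 17597 = -109 + 17597 = 17488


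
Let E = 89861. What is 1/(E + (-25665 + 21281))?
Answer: 1/85477 ≈ 1.1699e-5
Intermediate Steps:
1/(E + (-25665 + 21281)) = 1/(89861 + (-25665 + 21281)) = 1/(89861 - 4384) = 1/85477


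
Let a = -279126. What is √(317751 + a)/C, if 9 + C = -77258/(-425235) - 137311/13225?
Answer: -5623732875*√1545/21596260382 ≈ -10.236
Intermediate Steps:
C = -21596260382/1124746575 (C = -9 + (-77258/(-425235) - 137311/13225) = -9 + (-77258*(-1/425235) - 137311*1/13225) = -9 + (77258/425235 - 137311/13225) = -9 - 11473541207/1124746575 = -21596260382/1124746575 ≈ -19.201)
√(317751 + a)/C = √(317751 - 279126)/(-21596260382/1124746575) = √38625*(-1124746575/21596260382) = (5*√1545)*(-1124746575/21596260382) = -5623732875*√1545/21596260382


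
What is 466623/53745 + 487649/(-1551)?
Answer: -8494987744/27786165 ≈ -305.73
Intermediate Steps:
466623/53745 + 487649/(-1551) = 466623*(1/53745) + 487649*(-1/1551) = 155541/17915 - 487649/1551 = -8494987744/27786165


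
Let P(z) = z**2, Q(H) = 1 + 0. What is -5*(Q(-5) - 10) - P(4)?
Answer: 29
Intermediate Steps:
Q(H) = 1
-5*(Q(-5) - 10) - P(4) = -5*(1 - 10) - 1*4**2 = -5*(-9) - 1*16 = 45 - 16 = 29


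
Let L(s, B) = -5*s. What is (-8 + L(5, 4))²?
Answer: 1089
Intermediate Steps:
(-8 + L(5, 4))² = (-8 - 5*5)² = (-8 - 25)² = (-33)² = 1089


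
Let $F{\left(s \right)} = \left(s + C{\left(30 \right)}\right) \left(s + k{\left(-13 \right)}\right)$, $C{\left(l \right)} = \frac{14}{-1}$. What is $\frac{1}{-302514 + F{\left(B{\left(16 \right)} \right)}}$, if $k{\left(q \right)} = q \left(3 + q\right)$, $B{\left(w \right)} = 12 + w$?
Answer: $- \frac{1}{300302} \approx -3.33 \cdot 10^{-6}$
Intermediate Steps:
$C{\left(l \right)} = -14$ ($C{\left(l \right)} = 14 \left(-1\right) = -14$)
$F{\left(s \right)} = \left(-14 + s\right) \left(130 + s\right)$ ($F{\left(s \right)} = \left(s - 14\right) \left(s - 13 \left(3 - 13\right)\right) = \left(-14 + s\right) \left(s - -130\right) = \left(-14 + s\right) \left(s + 130\right) = \left(-14 + s\right) \left(130 + s\right)$)
$\frac{1}{-302514 + F{\left(B{\left(16 \right)} \right)}} = \frac{1}{-302514 + \left(-1820 + \left(12 + 16\right)^{2} + 116 \left(12 + 16\right)\right)} = \frac{1}{-302514 + \left(-1820 + 28^{2} + 116 \cdot 28\right)} = \frac{1}{-302514 + \left(-1820 + 784 + 3248\right)} = \frac{1}{-302514 + 2212} = \frac{1}{-300302} = - \frac{1}{300302}$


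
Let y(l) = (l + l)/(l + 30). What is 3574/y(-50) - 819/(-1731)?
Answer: 2063563/2885 ≈ 715.27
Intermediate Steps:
y(l) = 2*l/(30 + l) (y(l) = (2*l)/(30 + l) = 2*l/(30 + l))
3574/y(-50) - 819/(-1731) = 3574/((2*(-50)/(30 - 50))) - 819/(-1731) = 3574/((2*(-50)/(-20))) - 819*(-1/1731) = 3574/((2*(-50)*(-1/20))) + 273/577 = 3574/5 + 273/577 = 2063563/2885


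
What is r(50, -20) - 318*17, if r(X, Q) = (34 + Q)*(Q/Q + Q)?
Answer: -5672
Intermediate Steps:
r(X, Q) = (1 + Q)*(34 + Q) (r(X, Q) = (34 + Q)*(1 + Q) = (1 + Q)*(34 + Q))
r(50, -20) - 318*17 = (34 + (-20)**2 + 35*(-20)) - 318*17 = (34 + 400 - 700) - 5406 = -266 - 5406 = -5672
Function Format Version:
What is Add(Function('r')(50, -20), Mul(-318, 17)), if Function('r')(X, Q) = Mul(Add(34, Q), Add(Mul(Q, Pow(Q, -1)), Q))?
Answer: -5672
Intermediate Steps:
Function('r')(X, Q) = Mul(Add(1, Q), Add(34, Q)) (Function('r')(X, Q) = Mul(Add(34, Q), Add(1, Q)) = Mul(Add(1, Q), Add(34, Q)))
Add(Function('r')(50, -20), Mul(-318, 17)) = Add(Add(34, Pow(-20, 2), Mul(35, -20)), Mul(-318, 17)) = Add(Add(34, 400, -700), -5406) = Add(-266, -5406) = -5672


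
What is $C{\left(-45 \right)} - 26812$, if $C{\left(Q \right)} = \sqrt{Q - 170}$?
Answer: $-26812 + i \sqrt{215} \approx -26812.0 + 14.663 i$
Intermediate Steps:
$C{\left(Q \right)} = \sqrt{-170 + Q}$
$C{\left(-45 \right)} - 26812 = \sqrt{-170 - 45} - 26812 = \sqrt{-215} - 26812 = i \sqrt{215} - 26812 = -26812 + i \sqrt{215}$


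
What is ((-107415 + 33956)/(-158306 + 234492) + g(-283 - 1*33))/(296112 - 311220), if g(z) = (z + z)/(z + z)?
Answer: -909/383672696 ≈ -2.3692e-6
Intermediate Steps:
g(z) = 1 (g(z) = (2*z)/((2*z)) = (2*z)*(1/(2*z)) = 1)
((-107415 + 33956)/(-158306 + 234492) + g(-283 - 1*33))/(296112 - 311220) = ((-107415 + 33956)/(-158306 + 234492) + 1)/(296112 - 311220) = (-73459/76186 + 1)/(-15108) = (-73459*1/76186 + 1)*(-1/15108) = (-73459/76186 + 1)*(-1/15108) = (2727/76186)*(-1/15108) = -909/383672696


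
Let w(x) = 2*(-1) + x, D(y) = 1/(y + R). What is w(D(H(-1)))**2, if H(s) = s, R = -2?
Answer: 49/9 ≈ 5.4444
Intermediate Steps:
D(y) = 1/(-2 + y) (D(y) = 1/(y - 2) = 1/(-2 + y))
w(x) = -2 + x
w(D(H(-1)))**2 = (-2 + 1/(-2 - 1))**2 = (-2 + 1/(-3))**2 = (-2 - 1/3)**2 = (-7/3)**2 = 49/9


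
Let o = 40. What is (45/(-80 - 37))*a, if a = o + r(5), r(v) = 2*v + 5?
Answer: -275/13 ≈ -21.154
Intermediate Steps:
r(v) = 5 + 2*v
a = 55 (a = 40 + (5 + 2*5) = 40 + (5 + 10) = 40 + 15 = 55)
(45/(-80 - 37))*a = (45/(-80 - 37))*55 = (45/(-117))*55 = -1/117*45*55 = -5/13*55 = -275/13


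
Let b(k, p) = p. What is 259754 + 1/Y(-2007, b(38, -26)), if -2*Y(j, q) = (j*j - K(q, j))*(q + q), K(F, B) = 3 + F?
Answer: 27204003171489/104729872 ≈ 2.5975e+5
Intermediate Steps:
Y(j, q) = -q*(-3 + j² - q) (Y(j, q) = -(j*j - (3 + q))*(q + q)/2 = -(j² + (-3 - q))*2*q/2 = -(-3 + j² - q)*2*q/2 = -q*(-3 + j² - q))
259754 + 1/Y(-2007, b(38, -26)) = 259754 + 1/(-26*(3 - 26 - 1*(-2007)²)) = 259754 + 1/(-26*(3 - 26 - 1*4028049)) = 259754 + 1/(-26*(3 - 26 - 4028049)) = 259754 + 1/(-26*(-4028072)) = 259754 + 1/104729872 = 27204003171489/104729872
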